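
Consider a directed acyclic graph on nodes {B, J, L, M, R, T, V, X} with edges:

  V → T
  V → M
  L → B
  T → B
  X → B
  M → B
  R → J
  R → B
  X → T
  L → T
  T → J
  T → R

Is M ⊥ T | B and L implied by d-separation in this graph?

No — M and T are not d-separated given {B, L}.

Enumerating the 6 paths from M to T and testing each for blocking by {B, L}:
Path 1: M → B ← T
  B is a collider and B is conditioned on, which opens it — no node blocks this path, so it is active.
Path 2: M → B ← R ← T
  B is a collider and B is conditioned on, which opens it; R is a chain and R is not conditioned on — no node blocks this path, so it is active.
Path 3: M → B ← R → J ← T
  J is a collider here and neither J nor any of its descendants is conditioned on, so the collider stays closed — the path is blocked at J.
Path 4: M → B ← X → T
  B is a collider and B is conditioned on, which opens it; X is a fork and X is not conditioned on — no node blocks this path, so it is active.
Path 5: M → B ← L → T
  L is a fork here and L is conditioned on, so the path is blocked at L.
Path 6: M ← V → T
  V is a fork and V is not conditioned on — no node blocks this path, so it is active.
Because an active path exists, M and T are not d-separated.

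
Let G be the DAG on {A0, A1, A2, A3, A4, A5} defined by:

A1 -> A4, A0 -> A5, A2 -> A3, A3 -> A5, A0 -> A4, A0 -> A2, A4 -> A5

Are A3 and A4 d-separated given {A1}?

No — A3 and A4 are not d-separated given {A1}.

There are 4 undirected paths between A3 and A4; checking each against the conditioning set {A1}:
Path 1: A3 ← A2 ← A0 → A4
  A2 is a chain and A2 is not conditioned on; A0 is a fork and A0 is not conditioned on — no node blocks this path, so it is active.
Path 2: A3 ← A2 ← A0 → A5 ← A4
  A5 is a collider here and neither A5 nor any of its descendants is conditioned on, so the collider stays closed — the path is blocked at A5.
Path 3: A3 → A5 ← A0 → A4
  A5 is a collider here and neither A5 nor any of its descendants is conditioned on, so the collider stays closed — the path is blocked at A5.
Path 4: A3 → A5 ← A4
  A5 is a collider here and neither A5 nor any of its descendants is conditioned on, so the collider stays closed — the path is blocked at A5.
Because an active path exists, A3 and A4 are not d-separated.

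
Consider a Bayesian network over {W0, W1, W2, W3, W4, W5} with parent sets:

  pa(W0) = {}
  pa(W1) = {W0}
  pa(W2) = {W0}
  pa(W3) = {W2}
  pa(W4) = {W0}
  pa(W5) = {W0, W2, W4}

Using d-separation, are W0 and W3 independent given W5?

No — W0 and W3 are not d-separated given {W5}.

Enumerating the 3 paths from W0 to W3 and testing each for blocking by {W5}:
Path 1: W0 → W2 → W3
  W2 is a chain and W2 is not conditioned on — no node blocks this path, so it is active.
Path 2: W0 → W4 → W5 ← W2 → W3
  W4 is a chain and W4 is not conditioned on; W5 is a collider and W5 is conditioned on, which opens it; W2 is a fork and W2 is not conditioned on — no node blocks this path, so it is active.
Path 3: W0 → W5 ← W2 → W3
  W5 is a collider and W5 is conditioned on, which opens it; W2 is a fork and W2 is not conditioned on — no node blocks this path, so it is active.
Since the path W0 → W2 → W3 is active, W0 and W3 are not d-separated given {W5}.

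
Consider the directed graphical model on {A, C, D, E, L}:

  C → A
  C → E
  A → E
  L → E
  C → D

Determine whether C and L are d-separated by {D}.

Yes

2 paths connect C and L; each must be blocked for d-separation to hold:
Path 1: C → A → E ← L
  E is a collider here and neither E nor any of its descendants is conditioned on, so the collider stays closed — the path is blocked at E.
Path 2: C → E ← L
  E is a collider here and neither E nor any of its descendants is conditioned on, so the collider stays closed — the path is blocked at E.
Every path is blocked, so C and L are d-separated given {D}.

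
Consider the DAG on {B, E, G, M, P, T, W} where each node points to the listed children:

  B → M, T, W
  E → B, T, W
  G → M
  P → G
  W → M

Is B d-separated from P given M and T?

No

There are 4 undirected paths between B and P; checking each against the conditioning set {M, T}:
Path 1: B → M ← G ← P
  M is a collider and M is conditioned on, which opens it; G is a chain and G is not conditioned on — no node blocks this path, so it is active.
Path 2: B → W → M ← G ← P
  W is a chain and W is not conditioned on; M is a collider and M is conditioned on, which opens it; G is a chain and G is not conditioned on — no node blocks this path, so it is active.
Path 3: B ← E → W → M ← G ← P
  E is a fork and E is not conditioned on; W is a chain and W is not conditioned on; M is a collider and M is conditioned on, which opens it; G is a chain and G is not conditioned on — no node blocks this path, so it is active.
Path 4: B → T ← E → W → M ← G ← P
  T is a collider and T is conditioned on, which opens it; E is a fork and E is not conditioned on; W is a chain and W is not conditioned on; M is a collider and M is conditioned on, which opens it; G is a chain and G is not conditioned on — no node blocks this path, so it is active.
At least one path is unblocked, so d-separation fails.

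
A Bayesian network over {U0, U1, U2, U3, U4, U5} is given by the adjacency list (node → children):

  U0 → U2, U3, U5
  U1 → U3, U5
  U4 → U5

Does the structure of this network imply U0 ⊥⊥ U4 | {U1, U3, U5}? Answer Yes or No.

No

We examine all 2 paths between U0 and U4:
Path 1: U0 → U3 ← U1 → U5 ← U4
  U1 is a fork here and U1 is conditioned on, so the path is blocked at U1.
Path 2: U0 → U5 ← U4
  U5 is a collider and U5 is conditioned on, which opens it — no node blocks this path, so it is active.
At least one path is unblocked, so d-separation fails.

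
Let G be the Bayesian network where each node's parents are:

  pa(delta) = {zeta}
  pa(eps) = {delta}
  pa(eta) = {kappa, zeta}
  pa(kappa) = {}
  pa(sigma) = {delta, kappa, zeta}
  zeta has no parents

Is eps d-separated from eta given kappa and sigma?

No

There are 4 undirected paths between eps and eta; checking each against the conditioning set {kappa, sigma}:
Path 1: eps ← delta → sigma ← kappa → eta
  kappa is a fork here and kappa is conditioned on, so the path is blocked at kappa.
Path 2: eps ← delta → sigma ← zeta → eta
  delta is a fork and delta is not conditioned on; sigma is a collider and sigma is conditioned on, which opens it; zeta is a fork and zeta is not conditioned on — no node blocks this path, so it is active.
Path 3: eps ← delta ← zeta → eta
  delta is a chain and delta is not conditioned on; zeta is a fork and zeta is not conditioned on — no node blocks this path, so it is active.
Path 4: eps ← delta ← zeta → sigma ← kappa → eta
  kappa is a fork here and kappa is conditioned on, so the path is blocked at kappa.
Since the path eps ← delta → sigma ← zeta → eta is active, eps and eta are not d-separated given {kappa, sigma}.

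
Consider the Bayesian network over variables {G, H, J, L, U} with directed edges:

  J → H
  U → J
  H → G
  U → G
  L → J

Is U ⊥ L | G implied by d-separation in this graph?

2 paths connect U and L; each must be blocked for d-separation to hold:
Path 1: U → G ← H ← J ← L
  G is a collider and G is conditioned on, which opens it; H is a chain and H is not conditioned on; J is a chain and J is not conditioned on — no node blocks this path, so it is active.
Path 2: U → J ← L
  J is a collider and its descendant G is conditioned on, which opens it — no node blocks this path, so it is active.
Since the path U → G ← H ← J ← L is active, U and L are not d-separated given {G}.

No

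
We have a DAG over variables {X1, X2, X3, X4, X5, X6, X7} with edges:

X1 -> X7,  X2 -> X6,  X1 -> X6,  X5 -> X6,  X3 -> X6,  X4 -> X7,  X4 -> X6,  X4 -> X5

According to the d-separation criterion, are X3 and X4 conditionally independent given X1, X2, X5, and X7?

Yes

We examine all 3 paths between X3 and X4:
Path 1: X3 → X6 ← X4
  X6 is a collider here and neither X6 nor any of its descendants is conditioned on, so the collider stays closed — the path is blocked at X6.
Path 2: X3 → X6 ← X1 → X7 ← X4
  X6 is a collider here and neither X6 nor any of its descendants is conditioned on, so the collider stays closed — the path is blocked at X6.
Path 3: X3 → X6 ← X5 ← X4
  X6 is a collider here and neither X6 nor any of its descendants is conditioned on, so the collider stays closed — the path is blocked at X6.
Every path is blocked, so X3 and X4 are d-separated given {X1, X2, X5, X7}.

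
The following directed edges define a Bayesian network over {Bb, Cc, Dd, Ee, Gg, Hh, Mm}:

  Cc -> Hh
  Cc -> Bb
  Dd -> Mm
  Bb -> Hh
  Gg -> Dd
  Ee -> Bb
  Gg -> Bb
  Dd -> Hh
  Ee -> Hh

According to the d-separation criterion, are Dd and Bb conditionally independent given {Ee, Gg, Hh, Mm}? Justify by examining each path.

No — Dd and Bb are not d-separated given {Ee, Gg, Hh, Mm}.

Enumerating the 4 paths from Dd to Bb and testing each for blocking by {Ee, Gg, Hh, Mm}:
Path 1: Dd → Hh ← Bb
  Hh is a collider and Hh is conditioned on, which opens it — no node blocks this path, so it is active.
Path 2: Dd → Hh ← Cc → Bb
  Hh is a collider and Hh is conditioned on, which opens it; Cc is a fork and Cc is not conditioned on — no node blocks this path, so it is active.
Path 3: Dd → Hh ← Ee → Bb
  Ee is a fork here and Ee is conditioned on, so the path is blocked at Ee.
Path 4: Dd ← Gg → Bb
  Gg is a fork here and Gg is conditioned on, so the path is blocked at Gg.
Since the path Dd → Hh ← Bb is active, Dd and Bb are not d-separated given {Ee, Gg, Hh, Mm}.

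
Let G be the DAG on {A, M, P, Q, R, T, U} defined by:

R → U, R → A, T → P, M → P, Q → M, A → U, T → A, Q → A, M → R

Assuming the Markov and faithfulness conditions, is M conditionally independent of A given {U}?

Enumerating the 4 paths from M to A and testing each for blocking by {U}:
Path 1: M → P ← T → A
  P is a collider here and neither P nor any of its descendants is conditioned on, so the collider stays closed — the path is blocked at P.
Path 2: M → R → A
  R is a chain and R is not conditioned on — no node blocks this path, so it is active.
Path 3: M → R → U ← A
  R is a chain and R is not conditioned on; U is a collider and U is conditioned on, which opens it — no node blocks this path, so it is active.
Path 4: M ← Q → A
  Q is a fork and Q is not conditioned on — no node blocks this path, so it is active.
Because an active path exists, M and A are not d-separated.

No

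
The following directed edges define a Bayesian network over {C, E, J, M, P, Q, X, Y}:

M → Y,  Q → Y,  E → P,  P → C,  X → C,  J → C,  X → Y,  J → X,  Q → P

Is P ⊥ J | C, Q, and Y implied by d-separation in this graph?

No — P and J are not d-separated given {C, Q, Y}.

We examine all 4 paths between P and J:
  1. P ← Q → Y ← X ← J — Q:fork[blocks]; Y:collider[open]; X:chain[open] ⇒ blocked
  2. P ← Q → Y ← X → C ← J — Q:fork[blocks]; Y:collider[open]; X:fork[open]; C:collider[open] ⇒ blocked
  3. P → C ← X ← J — C:collider[open]; X:chain[open] ⇒ active
  4. P → C ← J — C:collider[open] ⇒ active
Because an active path exists, P and J are not d-separated.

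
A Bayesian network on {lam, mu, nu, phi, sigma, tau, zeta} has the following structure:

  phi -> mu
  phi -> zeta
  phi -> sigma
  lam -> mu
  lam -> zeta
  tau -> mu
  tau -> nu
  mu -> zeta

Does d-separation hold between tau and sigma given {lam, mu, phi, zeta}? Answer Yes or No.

3 paths connect tau and sigma; each must be blocked for d-separation to hold:
Path 1: tau → mu → zeta ← phi → sigma
  mu is a chain here and mu is conditioned on, so the path is blocked at mu.
Path 2: tau → mu ← phi → sigma
  phi is a fork here and phi is conditioned on, so the path is blocked at phi.
Path 3: tau → mu ← lam → zeta ← phi → sigma
  lam is a fork here and lam is conditioned on, so the path is blocked at lam.
Since every path is blocked, d-separation holds.

Yes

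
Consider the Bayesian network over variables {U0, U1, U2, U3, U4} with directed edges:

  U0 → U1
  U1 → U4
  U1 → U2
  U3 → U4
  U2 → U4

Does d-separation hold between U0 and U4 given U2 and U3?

We examine all 2 paths between U0 and U4:
  1. U0 → U1 → U2 → U4 — U1:chain[open]; U2:chain[blocks] ⇒ blocked
  2. U0 → U1 → U4 — U1:chain[open] ⇒ active
Because an active path exists, U0 and U4 are not d-separated.

No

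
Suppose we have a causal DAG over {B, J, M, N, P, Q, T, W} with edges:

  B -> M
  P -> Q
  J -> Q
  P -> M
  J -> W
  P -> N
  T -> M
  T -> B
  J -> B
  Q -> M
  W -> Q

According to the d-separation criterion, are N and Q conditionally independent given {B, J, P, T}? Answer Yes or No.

There are 6 undirected paths between N and Q; checking each against the conditioning set {B, J, P, T}:
  1. N ← P → M ← T → B ← J → W → Q — P:fork[blocks]; M:collider[blocks]; T:fork[blocks]; B:collider[open]; J:fork[blocks]; W:chain[open] ⇒ blocked
  2. N ← P → M ← T → B ← J → Q — P:fork[blocks]; M:collider[blocks]; T:fork[blocks]; B:collider[open]; J:fork[blocks] ⇒ blocked
  3. N ← P → M ← Q — P:fork[blocks]; M:collider[blocks] ⇒ blocked
  4. N ← P → M ← B ← J → W → Q — P:fork[blocks]; M:collider[blocks]; B:chain[blocks]; J:fork[blocks]; W:chain[open] ⇒ blocked
  5. N ← P → M ← B ← J → Q — P:fork[blocks]; M:collider[blocks]; B:chain[blocks]; J:fork[blocks] ⇒ blocked
  6. N ← P → Q — P:fork[blocks] ⇒ blocked
Every path is blocked, so N and Q are d-separated given {B, J, P, T}.

Yes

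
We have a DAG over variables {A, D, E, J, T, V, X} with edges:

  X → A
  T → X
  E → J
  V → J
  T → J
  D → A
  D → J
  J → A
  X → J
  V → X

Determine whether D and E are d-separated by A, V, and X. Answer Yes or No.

We examine all 5 paths between D and E:
  1. D → A ← X → J ← E — A:collider[open]; X:fork[blocks]; J:collider[open] ⇒ blocked
  2. D → A ← X ← T → J ← E — A:collider[open]; X:chain[blocks]; T:fork[open]; J:collider[open] ⇒ blocked
  3. D → A ← X ← V → J ← E — A:collider[open]; X:chain[blocks]; V:fork[blocks]; J:collider[open] ⇒ blocked
  4. D → A ← J ← E — A:collider[open]; J:chain[open] ⇒ active
  5. D → J ← E — J:collider[open] ⇒ active
Since the path D → A ← J ← E is active, D and E are not d-separated given {A, V, X}.

No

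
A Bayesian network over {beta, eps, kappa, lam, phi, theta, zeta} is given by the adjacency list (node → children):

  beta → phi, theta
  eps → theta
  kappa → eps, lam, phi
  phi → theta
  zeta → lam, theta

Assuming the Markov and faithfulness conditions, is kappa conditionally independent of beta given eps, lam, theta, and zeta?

6 paths connect kappa and beta; each must be blocked for d-separation to hold:
Path 1: kappa → eps → theta ← beta
  eps is a chain here and eps is conditioned on, so the path is blocked at eps.
Path 2: kappa → eps → theta ← phi ← beta
  eps is a chain here and eps is conditioned on, so the path is blocked at eps.
Path 3: kappa → lam ← zeta → theta ← beta
  zeta is a fork here and zeta is conditioned on, so the path is blocked at zeta.
Path 4: kappa → lam ← zeta → theta ← phi ← beta
  zeta is a fork here and zeta is conditioned on, so the path is blocked at zeta.
Path 5: kappa → phi ← beta
  phi is a collider and its descendant theta is conditioned on, which opens it — no node blocks this path, so it is active.
Path 6: kappa → phi → theta ← beta
  phi is a chain and phi is not conditioned on; theta is a collider and theta is conditioned on, which opens it — no node blocks this path, so it is active.
Since the path kappa → phi ← beta is active, kappa and beta are not d-separated given {eps, lam, theta, zeta}.

No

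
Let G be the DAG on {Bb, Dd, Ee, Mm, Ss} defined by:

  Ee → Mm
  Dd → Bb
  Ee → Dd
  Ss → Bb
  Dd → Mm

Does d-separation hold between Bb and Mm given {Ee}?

2 paths connect Bb and Mm; each must be blocked for d-separation to hold:
Path 1: Bb ← Dd ← Ee → Mm
  Ee is a fork here and Ee is conditioned on, so the path is blocked at Ee.
Path 2: Bb ← Dd → Mm
  Dd is a fork and Dd is not conditioned on — no node blocks this path, so it is active.
Since the path Bb ← Dd → Mm is active, Bb and Mm are not d-separated given {Ee}.

No — Bb and Mm are not d-separated given {Ee}.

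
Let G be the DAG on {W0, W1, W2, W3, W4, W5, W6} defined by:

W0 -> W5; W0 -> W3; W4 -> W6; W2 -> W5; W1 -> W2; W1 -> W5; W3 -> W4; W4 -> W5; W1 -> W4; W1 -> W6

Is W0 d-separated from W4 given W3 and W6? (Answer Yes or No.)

Yes — W0 and W4 are d-separated given {W3, W6}.

We examine all 6 paths between W0 and W4:
  1. W0 → W5 ← W4 — W5:collider[blocks] ⇒ blocked
  2. W0 → W5 ← W1 → W6 ← W4 — W5:collider[blocks]; W1:fork[open]; W6:collider[open] ⇒ blocked
  3. W0 → W5 ← W1 → W4 — W5:collider[blocks]; W1:fork[open] ⇒ blocked
  4. W0 → W5 ← W2 ← W1 → W6 ← W4 — W5:collider[blocks]; W2:chain[open]; W1:fork[open]; W6:collider[open] ⇒ blocked
  5. W0 → W5 ← W2 ← W1 → W4 — W5:collider[blocks]; W2:chain[open]; W1:fork[open] ⇒ blocked
  6. W0 → W3 → W4 — W3:chain[blocks] ⇒ blocked
All paths are blocked; W0 ⊥ W4 | {W3, W6} holds.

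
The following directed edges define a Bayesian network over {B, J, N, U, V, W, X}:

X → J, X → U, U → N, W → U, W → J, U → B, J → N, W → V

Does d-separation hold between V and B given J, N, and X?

We examine all 3 paths between V and B:
  1. V ← W → J → N ← U → B — W:fork[open]; J:chain[blocks]; N:collider[open]; U:fork[open] ⇒ blocked
  2. V ← W → J ← X → U → B — W:fork[open]; J:collider[open]; X:fork[blocks]; U:chain[open] ⇒ blocked
  3. V ← W → U → B — W:fork[open]; U:chain[open] ⇒ active
At least one path is unblocked, so d-separation fails.

No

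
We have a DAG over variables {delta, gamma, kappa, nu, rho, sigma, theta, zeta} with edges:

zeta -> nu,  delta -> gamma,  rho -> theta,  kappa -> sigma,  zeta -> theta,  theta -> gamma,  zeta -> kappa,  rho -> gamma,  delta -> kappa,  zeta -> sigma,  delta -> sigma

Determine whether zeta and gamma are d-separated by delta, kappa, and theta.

No

Enumerating the 6 paths from zeta to gamma and testing each for blocking by {delta, kappa, theta}:
Path 1: zeta → theta ← rho → gamma
  theta is a collider and theta is conditioned on, which opens it; rho is a fork and rho is not conditioned on — no node blocks this path, so it is active.
Path 2: zeta → theta → gamma
  theta is a chain here and theta is conditioned on, so the path is blocked at theta.
Path 3: zeta → sigma ← delta → gamma
  sigma is a collider here and neither sigma nor any of its descendants is conditioned on, so the collider stays closed — the path is blocked at sigma.
Path 4: zeta → sigma ← kappa ← delta → gamma
  sigma is a collider here and neither sigma nor any of its descendants is conditioned on, so the collider stays closed — the path is blocked at sigma.
Path 5: zeta → kappa ← delta → gamma
  delta is a fork here and delta is conditioned on, so the path is blocked at delta.
Path 6: zeta → kappa → sigma ← delta → gamma
  kappa is a chain here and kappa is conditioned on, so the path is blocked at kappa.
Because an active path exists, zeta and gamma are not d-separated.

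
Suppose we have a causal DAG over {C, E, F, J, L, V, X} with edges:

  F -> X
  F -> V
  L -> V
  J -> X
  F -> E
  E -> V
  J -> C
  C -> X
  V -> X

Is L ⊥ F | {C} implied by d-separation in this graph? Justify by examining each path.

There are 3 undirected paths between L and F; checking each against the conditioning set {C}:
  1. L → V ← E ← F — V:collider[blocks]; E:chain[open] ⇒ blocked
  2. L → V → X ← F — V:chain[open]; X:collider[blocks] ⇒ blocked
  3. L → V ← F — V:collider[blocks] ⇒ blocked
All paths are blocked; L ⊥ F | {C} holds.

Yes — L and F are d-separated given {C}.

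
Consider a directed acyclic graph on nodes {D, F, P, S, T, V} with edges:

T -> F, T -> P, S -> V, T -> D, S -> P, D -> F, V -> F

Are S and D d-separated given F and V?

Enumerating the 4 paths from S to D and testing each for blocking by {F, V}:
Path 1: S → P ← T → D
  P is a collider here and neither P nor any of its descendants is conditioned on, so the collider stays closed — the path is blocked at P.
Path 2: S → P ← T → F ← D
  P is a collider here and neither P nor any of its descendants is conditioned on, so the collider stays closed — the path is blocked at P.
Path 3: S → V → F ← D
  V is a chain here and V is conditioned on, so the path is blocked at V.
Path 4: S → V → F ← T → D
  V is a chain here and V is conditioned on, so the path is blocked at V.
Since every path is blocked, d-separation holds.

Yes — S and D are d-separated given {F, V}.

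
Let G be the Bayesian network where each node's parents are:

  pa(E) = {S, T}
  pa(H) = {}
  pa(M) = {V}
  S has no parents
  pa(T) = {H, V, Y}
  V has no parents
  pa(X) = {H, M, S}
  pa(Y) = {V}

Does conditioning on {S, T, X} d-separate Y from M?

6 paths connect Y and M; each must be blocked for d-separation to hold:
Path 1: Y ← V → M
  V is a fork and V is not conditioned on — no node blocks this path, so it is active.
Path 2: Y ← V → T → E ← S → X ← M
  T is a chain here and T is conditioned on, so the path is blocked at T.
Path 3: Y ← V → T ← H → X ← M
  V is a fork and V is not conditioned on; T is a collider and T is conditioned on, which opens it; H is a fork and H is not conditioned on; X is a collider and X is conditioned on, which opens it — no node blocks this path, so it is active.
Path 4: Y → T ← V → M
  T is a collider and T is conditioned on, which opens it; V is a fork and V is not conditioned on — no node blocks this path, so it is active.
Path 5: Y → T → E ← S → X ← M
  T is a chain here and T is conditioned on, so the path is blocked at T.
Path 6: Y → T ← H → X ← M
  T is a collider and T is conditioned on, which opens it; H is a fork and H is not conditioned on; X is a collider and X is conditioned on, which opens it — no node blocks this path, so it is active.
Because an active path exists, Y and M are not d-separated.

No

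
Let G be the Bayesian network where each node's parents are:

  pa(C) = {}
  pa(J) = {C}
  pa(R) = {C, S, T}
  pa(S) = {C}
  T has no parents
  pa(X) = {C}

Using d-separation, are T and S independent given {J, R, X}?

No

We examine all 2 paths between T and S:
Path 1: T → R ← C → S
  R is a collider and R is conditioned on, which opens it; C is a fork and C is not conditioned on — no node blocks this path, so it is active.
Path 2: T → R ← S
  R is a collider and R is conditioned on, which opens it — no node blocks this path, so it is active.
Since the path T → R ← C → S is active, T and S are not d-separated given {J, R, X}.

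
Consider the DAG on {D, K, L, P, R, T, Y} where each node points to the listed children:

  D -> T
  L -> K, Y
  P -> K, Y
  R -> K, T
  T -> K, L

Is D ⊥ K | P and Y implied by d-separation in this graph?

There are 4 undirected paths between D and K; checking each against the conditioning set {P, Y}:
Path 1: D → T → K
  T is a chain and T is not conditioned on — no node blocks this path, so it is active.
Path 2: D → T → L → K
  T is a chain and T is not conditioned on; L is a chain and L is not conditioned on — no node blocks this path, so it is active.
Path 3: D → T → L → Y ← P → K
  P is a fork here and P is conditioned on, so the path is blocked at P.
Path 4: D → T ← R → K
  T is a collider and its descendant Y is conditioned on, which opens it; R is a fork and R is not conditioned on — no node blocks this path, so it is active.
Since the path D → T → K is active, D and K are not d-separated given {P, Y}.

No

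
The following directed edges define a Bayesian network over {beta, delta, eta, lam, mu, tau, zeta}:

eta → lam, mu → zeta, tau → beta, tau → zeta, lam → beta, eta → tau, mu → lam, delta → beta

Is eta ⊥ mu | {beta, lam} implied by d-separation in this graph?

Enumerating the 4 paths from eta to mu and testing each for blocking by {beta, lam}:
  1. eta → tau → beta ← lam ← mu — tau:chain[open]; beta:collider[open]; lam:chain[blocks] ⇒ blocked
  2. eta → tau → zeta ← mu — tau:chain[open]; zeta:collider[blocks] ⇒ blocked
  3. eta → lam → beta ← tau → zeta ← mu — lam:chain[blocks]; beta:collider[open]; tau:fork[open]; zeta:collider[blocks] ⇒ blocked
  4. eta → lam ← mu — lam:collider[open] ⇒ active
At least one path is unblocked, so d-separation fails.

No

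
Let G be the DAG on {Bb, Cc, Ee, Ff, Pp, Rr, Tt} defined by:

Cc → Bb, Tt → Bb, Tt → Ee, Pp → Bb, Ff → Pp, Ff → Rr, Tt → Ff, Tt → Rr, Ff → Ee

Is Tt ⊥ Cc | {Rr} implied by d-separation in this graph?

Yes

Enumerating the 4 paths from Tt to Cc and testing each for blocking by {Rr}:
Path 1: Tt → Rr ← Ff → Pp → Bb ← Cc
  Bb is a collider here and neither Bb nor any of its descendants is conditioned on, so the collider stays closed — the path is blocked at Bb.
Path 2: Tt → Ff → Pp → Bb ← Cc
  Bb is a collider here and neither Bb nor any of its descendants is conditioned on, so the collider stays closed — the path is blocked at Bb.
Path 3: Tt → Bb ← Cc
  Bb is a collider here and neither Bb nor any of its descendants is conditioned on, so the collider stays closed — the path is blocked at Bb.
Path 4: Tt → Ee ← Ff → Pp → Bb ← Cc
  Ee is a collider here and neither Ee nor any of its descendants is conditioned on, so the collider stays closed — the path is blocked at Ee.
Every path is blocked, so Tt and Cc are d-separated given {Rr}.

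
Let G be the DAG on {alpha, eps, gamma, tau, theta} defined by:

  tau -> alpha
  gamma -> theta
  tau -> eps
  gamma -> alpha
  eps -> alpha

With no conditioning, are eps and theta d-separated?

2 paths connect eps and theta; each must be blocked for d-separation to hold:
  1. eps ← tau → alpha ← gamma → theta — tau:fork[open]; alpha:collider[blocks]; gamma:fork[open] ⇒ blocked
  2. eps → alpha ← gamma → theta — alpha:collider[blocks]; gamma:fork[open] ⇒ blocked
Every path is blocked, so eps and theta are d-separated given ∅.

Yes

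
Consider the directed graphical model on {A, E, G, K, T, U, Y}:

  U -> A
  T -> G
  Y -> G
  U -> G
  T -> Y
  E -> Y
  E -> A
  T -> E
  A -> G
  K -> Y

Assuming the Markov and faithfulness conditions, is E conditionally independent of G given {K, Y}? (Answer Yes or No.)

6 paths connect E and G; each must be blocked for d-separation to hold:
Path 1: E → Y → G
  Y is a chain here and Y is conditioned on, so the path is blocked at Y.
Path 2: E → Y ← T → G
  Y is a collider and Y is conditioned on, which opens it; T is a fork and T is not conditioned on — no node blocks this path, so it is active.
Path 3: E → A → G
  A is a chain and A is not conditioned on — no node blocks this path, so it is active.
Path 4: E → A ← U → G
  A is a collider here and neither A nor any of its descendants is conditioned on, so the collider stays closed — the path is blocked at A.
Path 5: E ← T → G
  T is a fork and T is not conditioned on — no node blocks this path, so it is active.
Path 6: E ← T → Y → G
  Y is a chain here and Y is conditioned on, so the path is blocked at Y.
Because an active path exists, E and G are not d-separated.

No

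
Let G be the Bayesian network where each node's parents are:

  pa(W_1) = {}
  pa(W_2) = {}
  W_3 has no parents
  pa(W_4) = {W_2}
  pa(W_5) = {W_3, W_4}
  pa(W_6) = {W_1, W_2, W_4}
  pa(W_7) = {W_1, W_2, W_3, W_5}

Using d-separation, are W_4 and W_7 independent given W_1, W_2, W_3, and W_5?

Yes

Enumerating the 6 paths from W_4 to W_7 and testing each for blocking by {W_1, W_2, W_3, W_5}:
Path 1: W_4 → W_6 ← W_1 → W_7
  W_6 is a collider here and neither W_6 nor any of its descendants is conditioned on, so the collider stays closed — the path is blocked at W_6.
Path 2: W_4 → W_6 ← W_2 → W_7
  W_6 is a collider here and neither W_6 nor any of its descendants is conditioned on, so the collider stays closed — the path is blocked at W_6.
Path 3: W_4 → W_5 ← W_3 → W_7
  W_3 is a fork here and W_3 is conditioned on, so the path is blocked at W_3.
Path 4: W_4 → W_5 → W_7
  W_5 is a chain here and W_5 is conditioned on, so the path is blocked at W_5.
Path 5: W_4 ← W_2 → W_6 ← W_1 → W_7
  W_2 is a fork here and W_2 is conditioned on, so the path is blocked at W_2.
Path 6: W_4 ← W_2 → W_7
  W_2 is a fork here and W_2 is conditioned on, so the path is blocked at W_2.
Since every path is blocked, d-separation holds.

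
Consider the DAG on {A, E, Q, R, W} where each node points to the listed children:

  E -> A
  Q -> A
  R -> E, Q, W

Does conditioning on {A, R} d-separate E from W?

Yes

We examine all 2 paths between E and W:
Path 1: E → A ← Q ← R → W
  R is a fork here and R is conditioned on, so the path is blocked at R.
Path 2: E ← R → W
  R is a fork here and R is conditioned on, so the path is blocked at R.
All paths are blocked; E ⊥ W | {A, R} holds.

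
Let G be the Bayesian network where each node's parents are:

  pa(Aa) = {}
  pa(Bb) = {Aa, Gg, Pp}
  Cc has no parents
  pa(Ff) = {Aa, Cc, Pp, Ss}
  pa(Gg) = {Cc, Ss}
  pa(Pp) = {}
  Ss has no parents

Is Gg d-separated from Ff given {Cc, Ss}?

There are 4 undirected paths between Gg and Ff; checking each against the conditioning set {Cc, Ss}:
Path 1: Gg ← Ss → Ff
  Ss is a fork here and Ss is conditioned on, so the path is blocked at Ss.
Path 2: Gg ← Cc → Ff
  Cc is a fork here and Cc is conditioned on, so the path is blocked at Cc.
Path 3: Gg → Bb ← Pp → Ff
  Bb is a collider here and neither Bb nor any of its descendants is conditioned on, so the collider stays closed — the path is blocked at Bb.
Path 4: Gg → Bb ← Aa → Ff
  Bb is a collider here and neither Bb nor any of its descendants is conditioned on, so the collider stays closed — the path is blocked at Bb.
Since every path is blocked, d-separation holds.

Yes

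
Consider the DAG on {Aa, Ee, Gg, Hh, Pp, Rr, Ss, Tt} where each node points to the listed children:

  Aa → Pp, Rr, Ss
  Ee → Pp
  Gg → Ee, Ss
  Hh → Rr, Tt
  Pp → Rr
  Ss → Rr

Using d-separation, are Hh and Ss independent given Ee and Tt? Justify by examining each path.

Yes — Hh and Ss are d-separated given {Ee, Tt}.

5 paths connect Hh and Ss; each must be blocked for d-separation to hold:
  1. Hh → Rr ← Aa → Pp ← Ee ← Gg → Ss — Rr:collider[blocks]; Aa:fork[open]; Pp:collider[blocks]; Ee:chain[blocks]; Gg:fork[open] ⇒ blocked
  2. Hh → Rr ← Aa → Ss — Rr:collider[blocks]; Aa:fork[open] ⇒ blocked
  3. Hh → Rr ← Pp ← Ee ← Gg → Ss — Rr:collider[blocks]; Pp:chain[open]; Ee:chain[blocks]; Gg:fork[open] ⇒ blocked
  4. Hh → Rr ← Pp ← Aa → Ss — Rr:collider[blocks]; Pp:chain[open]; Aa:fork[open] ⇒ blocked
  5. Hh → Rr ← Ss — Rr:collider[blocks] ⇒ blocked
Every path is blocked, so Hh and Ss are d-separated given {Ee, Tt}.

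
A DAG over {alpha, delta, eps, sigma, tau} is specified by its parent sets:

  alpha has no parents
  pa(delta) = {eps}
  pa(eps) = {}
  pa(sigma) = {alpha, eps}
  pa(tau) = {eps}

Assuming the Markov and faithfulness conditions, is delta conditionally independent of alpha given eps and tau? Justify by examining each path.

Only one path connects delta and alpha:
Path 1: delta ← eps → sigma ← alpha
  eps is a fork here and eps is conditioned on, so the path is blocked at eps.
All paths are blocked; delta ⊥ alpha | {eps, tau} holds.

Yes — delta and alpha are d-separated given {eps, tau}.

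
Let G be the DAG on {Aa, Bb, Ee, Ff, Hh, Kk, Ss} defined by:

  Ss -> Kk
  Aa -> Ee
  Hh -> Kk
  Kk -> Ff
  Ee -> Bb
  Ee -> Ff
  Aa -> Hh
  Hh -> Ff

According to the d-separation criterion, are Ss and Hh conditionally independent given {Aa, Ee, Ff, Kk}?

No

There are 3 undirected paths between Ss and Hh; checking each against the conditioning set {Aa, Ee, Ff, Kk}:
  1. Ss → Kk ← Hh — Kk:collider[open] ⇒ active
  2. Ss → Kk → Ff ← Hh — Kk:chain[blocks]; Ff:collider[open] ⇒ blocked
  3. Ss → Kk → Ff ← Ee ← Aa → Hh — Kk:chain[blocks]; Ff:collider[open]; Ee:chain[blocks]; Aa:fork[blocks] ⇒ blocked
Because an active path exists, Ss and Hh are not d-separated.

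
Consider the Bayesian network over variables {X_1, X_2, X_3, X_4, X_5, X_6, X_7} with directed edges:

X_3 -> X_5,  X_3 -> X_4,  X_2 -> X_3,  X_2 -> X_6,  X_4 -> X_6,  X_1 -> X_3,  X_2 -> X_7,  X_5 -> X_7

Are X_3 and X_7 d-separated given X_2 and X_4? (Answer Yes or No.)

No

Enumerating the 3 paths from X_3 to X_7 and testing each for blocking by {X_2, X_4}:
Path 1: X_3 → X_5 → X_7
  X_5 is a chain and X_5 is not conditioned on — no node blocks this path, so it is active.
Path 2: X_3 → X_4 → X_6 ← X_2 → X_7
  X_4 is a chain here and X_4 is conditioned on, so the path is blocked at X_4.
Path 3: X_3 ← X_2 → X_7
  X_2 is a fork here and X_2 is conditioned on, so the path is blocked at X_2.
At least one path is unblocked, so d-separation fails.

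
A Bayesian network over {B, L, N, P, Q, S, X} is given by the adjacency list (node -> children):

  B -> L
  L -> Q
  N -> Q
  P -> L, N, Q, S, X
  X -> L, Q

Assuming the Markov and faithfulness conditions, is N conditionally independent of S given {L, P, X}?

There are 6 undirected paths between N and S; checking each against the conditioning set {L, P, X}:
Path 1: N → Q ← X ← P → S
  Q is a collider here and neither Q nor any of its descendants is conditioned on, so the collider stays closed — the path is blocked at Q.
Path 2: N → Q ← X → L ← P → S
  Q is a collider here and neither Q nor any of its descendants is conditioned on, so the collider stays closed — the path is blocked at Q.
Path 3: N → Q ← P → S
  Q is a collider here and neither Q nor any of its descendants is conditioned on, so the collider stays closed — the path is blocked at Q.
Path 4: N → Q ← L ← X ← P → S
  Q is a collider here and neither Q nor any of its descendants is conditioned on, so the collider stays closed — the path is blocked at Q.
Path 5: N → Q ← L ← P → S
  Q is a collider here and neither Q nor any of its descendants is conditioned on, so the collider stays closed — the path is blocked at Q.
Path 6: N ← P → S
  P is a fork here and P is conditioned on, so the path is blocked at P.
Since every path is blocked, d-separation holds.

Yes — N and S are d-separated given {L, P, X}.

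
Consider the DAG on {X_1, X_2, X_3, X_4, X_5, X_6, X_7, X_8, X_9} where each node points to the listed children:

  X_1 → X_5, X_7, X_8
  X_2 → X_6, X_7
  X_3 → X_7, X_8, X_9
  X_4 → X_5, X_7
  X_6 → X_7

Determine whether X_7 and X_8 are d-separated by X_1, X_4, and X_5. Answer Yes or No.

We examine all 3 paths between X_7 and X_8:
Path 1: X_7 ← X_4 → X_5 ← X_1 → X_8
  X_4 is a fork here and X_4 is conditioned on, so the path is blocked at X_4.
Path 2: X_7 ← X_1 → X_8
  X_1 is a fork here and X_1 is conditioned on, so the path is blocked at X_1.
Path 3: X_7 ← X_3 → X_8
  X_3 is a fork and X_3 is not conditioned on — no node blocks this path, so it is active.
Since the path X_7 ← X_3 → X_8 is active, X_7 and X_8 are not d-separated given {X_1, X_4, X_5}.

No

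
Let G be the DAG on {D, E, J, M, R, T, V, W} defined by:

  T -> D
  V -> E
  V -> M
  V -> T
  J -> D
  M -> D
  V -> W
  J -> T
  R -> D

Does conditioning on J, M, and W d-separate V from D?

We examine all 3 paths between V and D:
Path 1: V → T → D
  T is a chain and T is not conditioned on — no node blocks this path, so it is active.
Path 2: V → T ← J → D
  T is a collider here and neither T nor any of its descendants is conditioned on, so the collider stays closed — the path is blocked at T.
Path 3: V → M → D
  M is a chain here and M is conditioned on, so the path is blocked at M.
At least one path is unblocked, so d-separation fails.

No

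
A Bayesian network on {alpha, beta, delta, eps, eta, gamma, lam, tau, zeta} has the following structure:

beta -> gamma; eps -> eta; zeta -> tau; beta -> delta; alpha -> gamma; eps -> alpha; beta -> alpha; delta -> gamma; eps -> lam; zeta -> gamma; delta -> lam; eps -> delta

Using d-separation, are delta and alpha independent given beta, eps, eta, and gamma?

No — delta and alpha are not d-separated given {beta, eps, eta, gamma}.

There are 6 undirected paths between delta and alpha; checking each against the conditioning set {beta, eps, eta, gamma}:
Path 1: delta → lam ← eps → alpha
  lam is a collider here and neither lam nor any of its descendants is conditioned on, so the collider stays closed — the path is blocked at lam.
Path 2: delta ← eps → alpha
  eps is a fork here and eps is conditioned on, so the path is blocked at eps.
Path 3: delta → gamma ← beta → alpha
  beta is a fork here and beta is conditioned on, so the path is blocked at beta.
Path 4: delta → gamma ← alpha
  gamma is a collider and gamma is conditioned on, which opens it — no node blocks this path, so it is active.
Path 5: delta ← beta → gamma ← alpha
  beta is a fork here and beta is conditioned on, so the path is blocked at beta.
Path 6: delta ← beta → alpha
  beta is a fork here and beta is conditioned on, so the path is blocked at beta.
Because an active path exists, delta and alpha are not d-separated.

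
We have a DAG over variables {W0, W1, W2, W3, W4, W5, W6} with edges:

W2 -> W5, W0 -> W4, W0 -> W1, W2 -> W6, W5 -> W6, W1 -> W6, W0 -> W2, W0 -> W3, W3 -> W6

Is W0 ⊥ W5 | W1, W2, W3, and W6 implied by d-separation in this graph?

6 paths connect W0 and W5; each must be blocked for d-separation to hold:
  1. W0 → W3 → W6 ← W2 → W5 — W3:chain[blocks]; W6:collider[open]; W2:fork[blocks] ⇒ blocked
  2. W0 → W3 → W6 ← W5 — W3:chain[blocks]; W6:collider[open] ⇒ blocked
  3. W0 → W1 → W6 ← W2 → W5 — W1:chain[blocks]; W6:collider[open]; W2:fork[blocks] ⇒ blocked
  4. W0 → W1 → W6 ← W5 — W1:chain[blocks]; W6:collider[open] ⇒ blocked
  5. W0 → W2 → W5 — W2:chain[blocks] ⇒ blocked
  6. W0 → W2 → W6 ← W5 — W2:chain[blocks]; W6:collider[open] ⇒ blocked
All paths are blocked; W0 ⊥ W5 | {W1, W2, W3, W6} holds.

Yes — W0 and W5 are d-separated given {W1, W2, W3, W6}.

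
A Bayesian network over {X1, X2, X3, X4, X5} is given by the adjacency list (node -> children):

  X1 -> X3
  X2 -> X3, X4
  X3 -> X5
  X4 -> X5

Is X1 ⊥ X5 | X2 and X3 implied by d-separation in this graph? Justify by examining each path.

There are 2 undirected paths between X1 and X5; checking each against the conditioning set {X2, X3}:
  1. X1 → X3 ← X2 → X4 → X5 — X3:collider[open]; X2:fork[blocks]; X4:chain[open] ⇒ blocked
  2. X1 → X3 → X5 — X3:chain[blocks] ⇒ blocked
All paths are blocked; X1 ⊥ X5 | {X2, X3} holds.

Yes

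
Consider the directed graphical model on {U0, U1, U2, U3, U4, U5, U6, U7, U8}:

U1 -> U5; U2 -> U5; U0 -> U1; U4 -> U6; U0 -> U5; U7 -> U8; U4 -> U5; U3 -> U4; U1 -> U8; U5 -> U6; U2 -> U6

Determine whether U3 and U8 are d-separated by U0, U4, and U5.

We examine all 6 paths between U3 and U8:
  1. U3 → U4 → U5 ← U0 → U1 → U8 — U4:chain[blocks]; U5:collider[open]; U0:fork[blocks]; U1:chain[open] ⇒ blocked
  2. U3 → U4 → U5 ← U1 → U8 — U4:chain[blocks]; U5:collider[open]; U1:fork[open] ⇒ blocked
  3. U3 → U4 → U6 ← U5 ← U0 → U1 → U8 — U4:chain[blocks]; U6:collider[blocks]; U5:chain[blocks]; U0:fork[blocks]; U1:chain[open] ⇒ blocked
  4. U3 → U4 → U6 ← U5 ← U1 → U8 — U4:chain[blocks]; U6:collider[blocks]; U5:chain[blocks]; U1:fork[open] ⇒ blocked
  5. U3 → U4 → U6 ← U2 → U5 ← U0 → U1 → U8 — U4:chain[blocks]; U6:collider[blocks]; U2:fork[open]; U5:collider[open]; U0:fork[blocks]; U1:chain[open] ⇒ blocked
  6. U3 → U4 → U6 ← U2 → U5 ← U1 → U8 — U4:chain[blocks]; U6:collider[blocks]; U2:fork[open]; U5:collider[open]; U1:fork[open] ⇒ blocked
Since every path is blocked, d-separation holds.

Yes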